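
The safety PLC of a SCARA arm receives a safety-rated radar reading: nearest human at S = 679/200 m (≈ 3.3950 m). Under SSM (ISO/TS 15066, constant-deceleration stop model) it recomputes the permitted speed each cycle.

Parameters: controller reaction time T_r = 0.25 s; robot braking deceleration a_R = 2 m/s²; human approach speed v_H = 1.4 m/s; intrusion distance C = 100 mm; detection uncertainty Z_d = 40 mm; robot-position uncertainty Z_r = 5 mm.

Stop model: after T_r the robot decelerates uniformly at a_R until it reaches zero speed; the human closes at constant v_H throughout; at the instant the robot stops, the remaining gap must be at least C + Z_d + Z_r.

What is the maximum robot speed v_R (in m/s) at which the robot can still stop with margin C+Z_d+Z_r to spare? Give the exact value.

v_R_max = 2 m/s = 2.0000 m/s

at the boundary: (1/4)·v² + (19/20)·v + (-29/10) = 0
  disc = (19/20)² − 4·(1/4)·(-29/10) = 1521/400 ; √disc = 39/20
  v_R = (−(19/20) + 39/20) / (2·(1/4)) = 2 m/s
check:
braking lasts T_s = 2/2 = 1.0000 s
robot in T_r: 2.0000·0.2500 = 0.5000 m
robot under decel: 2.0000²/(2·2.0000) = 1.0000 m
human closes 1.4000·1.2500 = 1.7500 m
margins: 0.1000+0.0400+0.0050 = 0.1450 m
sum ≈ 0.5000+1.0000+1.7500+0.1450 ≈ 3.3950 m = S ✓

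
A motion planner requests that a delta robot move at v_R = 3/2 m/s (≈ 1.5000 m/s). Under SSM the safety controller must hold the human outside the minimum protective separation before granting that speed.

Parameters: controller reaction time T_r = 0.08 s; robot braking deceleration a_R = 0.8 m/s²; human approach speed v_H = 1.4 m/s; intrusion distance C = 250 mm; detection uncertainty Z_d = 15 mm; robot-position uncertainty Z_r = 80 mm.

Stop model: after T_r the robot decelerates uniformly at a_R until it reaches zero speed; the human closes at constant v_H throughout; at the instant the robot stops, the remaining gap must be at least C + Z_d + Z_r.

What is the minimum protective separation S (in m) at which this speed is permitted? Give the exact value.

stop time T_s = (3/2)/(4/5) = 1.8750 s
robot in T_r: 1.5000·0.0800 = 0.1200 m
robot under decel: 1.5000²/(2·0.8000) = 1.4062 m
human closes 1.4000·1.9550 = 2.7370 m
residual clearance needed = 0.2500+0.0150+0.0800 = 0.3450 m
S_min ≈ 0.1200+1.4062+2.7370+0.3450  ⇒  S_min = 18433/4000 m

S_min = 18433/4000 m = 4.6082 m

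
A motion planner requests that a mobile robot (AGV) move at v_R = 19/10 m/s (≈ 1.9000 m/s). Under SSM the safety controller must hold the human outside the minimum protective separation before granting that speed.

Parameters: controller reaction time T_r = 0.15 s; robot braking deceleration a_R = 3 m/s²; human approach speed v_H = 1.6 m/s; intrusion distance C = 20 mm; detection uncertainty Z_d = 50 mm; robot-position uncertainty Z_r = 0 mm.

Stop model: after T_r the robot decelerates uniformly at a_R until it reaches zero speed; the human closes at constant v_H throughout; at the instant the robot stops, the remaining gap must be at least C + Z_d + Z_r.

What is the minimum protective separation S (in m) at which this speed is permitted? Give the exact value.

braking lasts T_s = (19/10)/3 = 0.6333 s
reaction-phase robot travel = 1.9000·0.1500 = 0.2850 m
robot under decel: 1.9000²/(2·3.0000) = 0.6017 m
human over T_r+T_s: 1.6000·(0.1500+0.6333) = 1.2533 m
residual clearance needed = 0.0200+0.0500+0.0000 = 0.0700 m
S_min ≈ 0.2850+0.6017+1.2533+0.0700  ⇒  S_min = 221/100 m

S_min = 221/100 m = 2.2100 m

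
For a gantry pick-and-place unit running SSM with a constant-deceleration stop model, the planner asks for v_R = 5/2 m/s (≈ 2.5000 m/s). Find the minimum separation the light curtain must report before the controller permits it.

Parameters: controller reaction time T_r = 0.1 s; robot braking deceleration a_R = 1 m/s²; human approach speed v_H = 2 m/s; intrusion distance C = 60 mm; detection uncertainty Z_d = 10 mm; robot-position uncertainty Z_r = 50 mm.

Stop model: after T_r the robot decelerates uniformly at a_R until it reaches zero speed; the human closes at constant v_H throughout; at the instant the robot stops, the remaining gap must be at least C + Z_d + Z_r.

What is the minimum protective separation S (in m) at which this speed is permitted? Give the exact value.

S_min = 1739/200 m = 8.6950 m

braking lasts T_s = (5/2)/1 = 2.5000 s
reaction-phase robot travel = 2.5000·0.1000 = 0.2500 m
robot covers 2.5000·2.5000 − ½·1.0000·2.5000² = 3.1250 m while stopping
human closes 2.0000·2.6000 = 5.2000 m
C+Z_d+Z_r = 0.0600+0.0100+0.0500 = 0.1200 m
S_min ≈ 0.2500+3.1250+5.2000+0.1200  ⇒  S_min = 1739/200 m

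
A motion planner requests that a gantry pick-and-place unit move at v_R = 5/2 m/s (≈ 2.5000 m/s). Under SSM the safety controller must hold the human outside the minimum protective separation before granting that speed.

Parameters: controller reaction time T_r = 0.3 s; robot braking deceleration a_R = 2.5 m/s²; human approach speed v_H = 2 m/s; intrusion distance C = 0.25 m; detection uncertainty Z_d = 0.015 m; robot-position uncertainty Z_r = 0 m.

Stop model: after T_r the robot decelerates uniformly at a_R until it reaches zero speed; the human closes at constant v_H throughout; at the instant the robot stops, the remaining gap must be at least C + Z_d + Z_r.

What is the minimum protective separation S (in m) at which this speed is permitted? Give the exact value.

S_min = 973/200 m = 4.8650 m

stop time T_s = (5/2)/(5/2) = 1.0000 s
robot in T_r: 2.5000·0.3000 = 0.7500 m
robot covers 2.5000·1.0000 − ½·2.5000·1.0000² = 1.2500 m while stopping
human closes 2.0000·1.3000 = 2.6000 m
C+Z_d+Z_r = 0.2500+0.0150+0.0000 = 0.2650 m
S_min ≈ 0.7500+1.2500+2.6000+0.2650  ⇒  S_min = 973/200 m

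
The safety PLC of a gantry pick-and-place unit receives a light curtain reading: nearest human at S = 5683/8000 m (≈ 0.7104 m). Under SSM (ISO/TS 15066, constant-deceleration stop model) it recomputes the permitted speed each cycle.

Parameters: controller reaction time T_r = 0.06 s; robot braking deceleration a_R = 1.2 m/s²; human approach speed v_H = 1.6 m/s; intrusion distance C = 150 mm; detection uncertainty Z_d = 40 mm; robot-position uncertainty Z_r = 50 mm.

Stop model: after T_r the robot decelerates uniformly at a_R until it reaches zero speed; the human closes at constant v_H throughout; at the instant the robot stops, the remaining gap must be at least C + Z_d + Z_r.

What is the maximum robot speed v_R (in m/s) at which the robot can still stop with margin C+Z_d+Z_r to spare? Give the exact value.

v_R_max = 1/4 m/s = 0.2500 m/s

collect terms ⇒ (5/12)·v_R² + (209/150)·v_R + (-599/1600) = 0
  disc = (209/150)² − 4·(5/12)·(-599/1600) = 923521/360000 ; √disc = 961/600
  v_R = (−(209/150) + 961/600) / (2·(5/12)) = 1/4 m/s
check:
T_s = v_R/a_R = (1/4)/(6/5) = 0.2083 s
robot covers v_R·T_r = 0.2500·0.0600 = 0.0150 m before braking
robot covers 0.2500·0.2083 − ½·1.2000·0.2083² = 0.0260 m while stopping
human closes 1.6000·0.2683 = 0.4293 m
C+Z_d+Z_r = 0.1500+0.0400+0.0500 = 0.2400 m
sum ≈ 0.0150+0.0260+0.4293+0.2400 ≈ 0.7104 m = S ✓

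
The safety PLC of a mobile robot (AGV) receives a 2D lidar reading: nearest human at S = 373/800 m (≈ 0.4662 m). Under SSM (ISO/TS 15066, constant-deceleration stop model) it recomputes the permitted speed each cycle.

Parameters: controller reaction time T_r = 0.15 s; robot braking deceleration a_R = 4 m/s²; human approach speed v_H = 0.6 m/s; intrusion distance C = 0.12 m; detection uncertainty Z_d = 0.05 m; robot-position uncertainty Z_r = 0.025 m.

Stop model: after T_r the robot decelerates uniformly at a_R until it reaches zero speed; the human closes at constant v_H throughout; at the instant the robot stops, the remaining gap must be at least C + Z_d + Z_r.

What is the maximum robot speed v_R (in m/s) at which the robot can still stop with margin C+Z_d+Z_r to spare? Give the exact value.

v_R_max = 1/2 m/s = 0.5000 m/s

collect terms ⇒ (1/8)·v_R² + (3/10)·v_R + (-29/160) = 0
  disc = (3/10)² − 4·(1/8)·(-29/160) = 289/1600 ; √disc = 17/40
  v_R = (−(3/10) + 17/40) / (2·(1/8)) = 1/2 m/s
check:
T_s = v_R/a_R = (1/2)/4 = 0.1250 s
robot in T_r: 0.5000·0.1500 = 0.0750 m
robot under decel: 0.5000²/(2·4.0000) = 0.0312 m
human over T_r+T_s: 0.6000·(0.1500+0.1250) = 0.1650 m
residual clearance needed = 0.1200+0.0500+0.0250 = 0.1950 m
sum ≈ 0.0750+0.0312+0.1650+0.1950 ≈ 0.4662 m = S ✓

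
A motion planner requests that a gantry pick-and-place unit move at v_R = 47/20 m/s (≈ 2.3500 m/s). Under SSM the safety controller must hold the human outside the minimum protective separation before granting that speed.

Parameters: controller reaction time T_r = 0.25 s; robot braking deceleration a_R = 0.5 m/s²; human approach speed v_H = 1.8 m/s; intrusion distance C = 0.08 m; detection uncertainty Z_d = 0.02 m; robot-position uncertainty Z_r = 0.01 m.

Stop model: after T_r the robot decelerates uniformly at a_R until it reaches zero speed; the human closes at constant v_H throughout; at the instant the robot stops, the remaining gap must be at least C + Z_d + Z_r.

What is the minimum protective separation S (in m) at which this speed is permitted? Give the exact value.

braking lasts T_s = (47/20)/(1/2) = 4.7000 s
robot covers v_R·T_r = 2.3500·0.2500 = 0.5875 m before braking
robot covers 2.3500·4.7000 − ½·0.5000·4.7000² = 5.5225 m while stopping
human over T_r+T_s: 1.8000·(0.2500+4.7000) = 8.9100 m
residual clearance needed = 0.0800+0.0200+0.0100 = 0.1100 m
S_min ≈ 0.5875+5.5225+8.9100+0.1100  ⇒  S_min = 1513/100 m

S_min = 1513/100 m = 15.1300 m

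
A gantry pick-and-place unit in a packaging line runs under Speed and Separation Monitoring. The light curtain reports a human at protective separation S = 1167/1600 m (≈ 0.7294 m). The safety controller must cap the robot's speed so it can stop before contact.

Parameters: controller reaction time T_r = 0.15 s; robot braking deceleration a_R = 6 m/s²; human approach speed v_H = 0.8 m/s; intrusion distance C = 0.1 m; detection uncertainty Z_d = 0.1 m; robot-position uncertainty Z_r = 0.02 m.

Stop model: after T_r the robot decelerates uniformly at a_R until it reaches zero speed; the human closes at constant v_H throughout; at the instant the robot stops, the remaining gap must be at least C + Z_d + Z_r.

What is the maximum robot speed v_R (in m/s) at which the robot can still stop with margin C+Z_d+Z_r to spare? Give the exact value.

collect terms ⇒ (1/12)·v_R² + (17/60)·v_R + (-623/1600) = 0
  disc = (17/60)² − 4·(1/12)·(-623/1600) = 121/576 ; √disc = 11/24
  v_R = (−(17/60) + 11/24) / (2·(1/12)) = 21/20 m/s
check:
stop time T_s = (21/20)/6 = 0.1750 s
reaction-phase robot travel = 1.0500·0.1500 = 0.1575 m
braking distance = 1.0500²/(2·6.0000) = 0.0919 m
human over T_r+T_s: 0.8000·(0.1500+0.1750) = 0.2600 m
residual clearance needed = 0.1000+0.1000+0.0200 = 0.2200 m
sum ≈ 0.1575+0.0919+0.2600+0.2200 ≈ 0.7294 m = S ✓

v_R_max = 21/20 m/s = 1.0500 m/s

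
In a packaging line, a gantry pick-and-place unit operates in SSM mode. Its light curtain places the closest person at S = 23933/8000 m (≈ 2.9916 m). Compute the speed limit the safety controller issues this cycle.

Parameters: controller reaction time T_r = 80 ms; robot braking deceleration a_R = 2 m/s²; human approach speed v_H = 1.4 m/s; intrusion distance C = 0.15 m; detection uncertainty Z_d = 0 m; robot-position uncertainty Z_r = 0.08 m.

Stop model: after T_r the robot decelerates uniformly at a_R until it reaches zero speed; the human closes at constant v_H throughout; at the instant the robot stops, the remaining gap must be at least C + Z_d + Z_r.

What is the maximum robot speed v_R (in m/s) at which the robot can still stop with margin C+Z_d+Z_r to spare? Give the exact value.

collect terms ⇒ (1/4)·v_R² + (39/50)·v_R + (-21197/8000) = 0
  disc = (39/50)² − 4·(1/4)·(-21197/8000) = 130321/40000 ; √disc = 361/200
  v_R = (−(39/50) + 361/200) / (2·(1/4)) = 41/20 m/s
check:
T_s = v_R/a_R = (41/20)/2 = 1.0250 s
reaction-phase robot travel = 2.0500·0.0800 = 0.1640 m
robot under decel: 2.0500²/(2·2.0000) = 1.0506 m
person approaches 1.4000·(0.0800+1.0250) = 1.5470 m
C+Z_d+Z_r = 0.1500+0.0000+0.0800 = 0.2300 m
sum ≈ 0.1640+1.0506+1.5470+0.2300 ≈ 2.9916 m = S ✓

v_R_max = 41/20 m/s = 2.0500 m/s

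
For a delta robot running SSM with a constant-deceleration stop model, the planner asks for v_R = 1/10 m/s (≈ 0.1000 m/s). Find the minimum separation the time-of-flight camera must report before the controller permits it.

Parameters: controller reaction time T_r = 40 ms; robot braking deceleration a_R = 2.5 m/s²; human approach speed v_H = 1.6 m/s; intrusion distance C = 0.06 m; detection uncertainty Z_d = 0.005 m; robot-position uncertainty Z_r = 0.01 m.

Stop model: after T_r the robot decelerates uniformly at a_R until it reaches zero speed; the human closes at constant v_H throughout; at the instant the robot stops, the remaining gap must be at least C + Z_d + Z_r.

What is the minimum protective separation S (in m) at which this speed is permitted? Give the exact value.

S_min = 209/1000 m = 0.2090 m

stop time T_s = (1/10)/(5/2) = 0.0400 s
reaction-phase robot travel = 0.1000·0.0400 = 0.0040 m
robot covers 0.1000·0.0400 − ½·2.5000·0.0400² = 0.0020 m while stopping
person approaches 1.6000·(0.0400+0.0400) = 0.1280 m
margins: 0.0600+0.0050+0.0100 = 0.0750 m
S_min ≈ 0.0040+0.0020+0.1280+0.0750  ⇒  S_min = 209/1000 m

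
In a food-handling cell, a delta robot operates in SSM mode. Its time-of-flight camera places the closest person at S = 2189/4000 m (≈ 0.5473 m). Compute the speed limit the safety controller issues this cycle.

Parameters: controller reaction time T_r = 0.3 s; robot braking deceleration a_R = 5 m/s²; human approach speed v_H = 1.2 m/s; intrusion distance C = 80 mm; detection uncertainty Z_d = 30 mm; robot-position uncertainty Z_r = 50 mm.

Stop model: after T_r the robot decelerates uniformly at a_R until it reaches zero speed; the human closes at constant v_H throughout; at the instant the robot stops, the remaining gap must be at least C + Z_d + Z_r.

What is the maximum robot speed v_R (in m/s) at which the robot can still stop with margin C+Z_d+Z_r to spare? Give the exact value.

v_R_max = 1/20 m/s = 0.0500 m/s

at the boundary: (1/10)·v² + (27/50)·v + (-109/4000) = 0
  disc = (27/50)² − 4·(1/10)·(-109/4000) = 121/400 ; √disc = 11/20
  v_R = (−(27/50) + 11/20) / (2·(1/10)) = 1/20 m/s
check:
braking lasts T_s = (1/20)/5 = 0.0100 s
robot in T_r: 0.0500·0.3000 = 0.0150 m
robot covers 0.0500·0.0100 − ½·5.0000·0.0100² = 0.0003 m while stopping
person approaches 1.2000·(0.3000+0.0100) = 0.3720 m
residual clearance needed = 0.0800+0.0300+0.0500 = 0.1600 m
sum ≈ 0.0150+0.0003+0.3720+0.1600 ≈ 0.5473 m = S ✓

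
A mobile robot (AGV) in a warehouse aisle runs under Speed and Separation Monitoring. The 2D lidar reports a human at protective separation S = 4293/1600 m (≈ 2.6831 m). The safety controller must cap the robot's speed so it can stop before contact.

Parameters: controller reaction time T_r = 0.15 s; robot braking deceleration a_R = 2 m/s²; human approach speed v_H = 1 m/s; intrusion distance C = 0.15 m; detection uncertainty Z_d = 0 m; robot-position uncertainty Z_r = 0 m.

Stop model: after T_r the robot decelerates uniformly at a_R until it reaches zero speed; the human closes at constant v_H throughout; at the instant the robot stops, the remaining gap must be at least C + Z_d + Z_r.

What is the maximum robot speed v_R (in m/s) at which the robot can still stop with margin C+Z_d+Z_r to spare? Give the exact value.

v_R_max = 41/20 m/s = 2.0500 m/s

quadratic (1/4)·v² + (13/20)·v + (-3813/1600) = 0
  disc = (13/20)² − 4·(1/4)·(-3813/1600) = 4489/1600 ; √disc = 67/40
  v_R = (−(13/20) + 67/40) / (2·(1/4)) = 41/20 m/s
check:
T_s = v_R/a_R = (41/20)/2 = 1.0250 s
reaction-phase robot travel = 2.0500·0.1500 = 0.3075 m
robot covers 2.0500·1.0250 − ½·2.0000·1.0250² = 1.0506 m while stopping
human closes 1.0000·1.1750 = 1.1750 m
margins: 0.1500+0.0000+0.0000 = 0.1500 m
sum ≈ 0.3075+1.0506+1.1750+0.1500 ≈ 2.6831 m = S ✓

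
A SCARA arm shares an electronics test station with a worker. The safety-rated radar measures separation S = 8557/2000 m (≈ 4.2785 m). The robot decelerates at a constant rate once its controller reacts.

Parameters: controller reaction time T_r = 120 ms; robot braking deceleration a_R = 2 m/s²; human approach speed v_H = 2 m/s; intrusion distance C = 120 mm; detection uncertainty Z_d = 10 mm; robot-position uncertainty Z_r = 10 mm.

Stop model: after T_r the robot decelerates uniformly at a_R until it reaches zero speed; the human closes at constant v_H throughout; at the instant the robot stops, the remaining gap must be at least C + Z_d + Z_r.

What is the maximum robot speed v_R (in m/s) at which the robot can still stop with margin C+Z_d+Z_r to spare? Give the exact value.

collect terms ⇒ (1/4)·v_R² + (28/25)·v_R + (-7797/2000) = 0
  disc = (28/25)² − 4·(1/4)·(-7797/2000) = 51529/10000 ; √disc = 227/100
  v_R = (−(28/25) + 227/100) / (2·(1/4)) = 23/10 m/s
check:
T_s = v_R/a_R = (23/10)/2 = 1.1500 s
robot covers v_R·T_r = 2.3000·0.1200 = 0.2760 m before braking
robot covers 2.3000·1.1500 − ½·2.0000·1.1500² = 1.3225 m while stopping
human closes 2.0000·1.2700 = 2.5400 m
margins: 0.1200+0.0100+0.0100 = 0.1400 m
sum ≈ 0.2760+1.3225+2.5400+0.1400 ≈ 4.2785 m = S ✓

v_R_max = 23/10 m/s = 2.3000 m/s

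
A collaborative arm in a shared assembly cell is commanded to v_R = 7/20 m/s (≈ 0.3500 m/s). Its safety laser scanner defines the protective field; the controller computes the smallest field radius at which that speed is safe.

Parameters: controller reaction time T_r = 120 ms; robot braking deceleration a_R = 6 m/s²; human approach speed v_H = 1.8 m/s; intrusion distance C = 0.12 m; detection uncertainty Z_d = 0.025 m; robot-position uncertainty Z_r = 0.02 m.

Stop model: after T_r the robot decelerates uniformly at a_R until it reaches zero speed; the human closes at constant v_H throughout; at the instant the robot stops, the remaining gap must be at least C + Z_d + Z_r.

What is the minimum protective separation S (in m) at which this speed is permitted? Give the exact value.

stop time T_s = (7/20)/6 = 0.0583 s
robot in T_r: 0.3500·0.1200 = 0.0420 m
robot under decel: 0.3500²/(2·6.0000) = 0.0102 m
human over T_r+T_s: 1.8000·(0.1200+0.0583) = 0.3210 m
C+Z_d+Z_r = 0.1200+0.0250+0.0200 = 0.1650 m
S_min ≈ 0.0420+0.0102+0.3210+0.1650  ⇒  S_min = 12917/24000 m

S_min = 12917/24000 m = 0.5382 m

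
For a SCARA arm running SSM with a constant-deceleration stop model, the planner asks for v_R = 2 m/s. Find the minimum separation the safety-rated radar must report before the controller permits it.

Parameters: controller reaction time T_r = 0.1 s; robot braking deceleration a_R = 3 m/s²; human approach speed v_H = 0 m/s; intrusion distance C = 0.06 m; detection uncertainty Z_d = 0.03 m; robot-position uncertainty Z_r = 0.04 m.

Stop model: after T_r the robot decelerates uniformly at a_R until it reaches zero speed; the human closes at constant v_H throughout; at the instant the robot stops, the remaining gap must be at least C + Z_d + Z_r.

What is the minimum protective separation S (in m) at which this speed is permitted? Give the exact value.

S_min = 299/300 m = 0.9967 m

T_s = v_R/a_R = 2/3 = 0.6667 s
robot in T_r: 2.0000·0.1000 = 0.2000 m
robot covers 2.0000·0.6667 − ½·3.0000·0.6667² = 0.6667 m while stopping
person approaches 0.0000·(0.1000+0.6667) = 0.0000 m
residual clearance needed = 0.0600+0.0300+0.0400 = 0.1300 m
S_min ≈ 0.2000+0.6667+0.0000+0.1300  ⇒  S_min = 299/300 m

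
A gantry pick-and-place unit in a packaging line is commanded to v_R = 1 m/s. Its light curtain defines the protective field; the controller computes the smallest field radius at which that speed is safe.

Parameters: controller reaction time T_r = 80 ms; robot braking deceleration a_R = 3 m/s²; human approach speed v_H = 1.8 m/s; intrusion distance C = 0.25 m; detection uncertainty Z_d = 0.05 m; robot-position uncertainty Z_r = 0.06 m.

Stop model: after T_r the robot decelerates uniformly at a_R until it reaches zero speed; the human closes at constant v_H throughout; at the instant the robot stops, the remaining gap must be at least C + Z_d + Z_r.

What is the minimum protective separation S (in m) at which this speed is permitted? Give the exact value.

T_s = v_R/a_R = 1/3 = 0.3333 s
reaction-phase robot travel = 1.0000·0.0800 = 0.0800 m
braking distance = 1.0000²/(2·3.0000) = 0.1667 m
human closes 1.8000·0.4133 = 0.7440 m
residual clearance needed = 0.2500+0.0500+0.0600 = 0.3600 m
S_min ≈ 0.0800+0.1667+0.7440+0.3600  ⇒  S_min = 1013/750 m

S_min = 1013/750 m = 1.3507 m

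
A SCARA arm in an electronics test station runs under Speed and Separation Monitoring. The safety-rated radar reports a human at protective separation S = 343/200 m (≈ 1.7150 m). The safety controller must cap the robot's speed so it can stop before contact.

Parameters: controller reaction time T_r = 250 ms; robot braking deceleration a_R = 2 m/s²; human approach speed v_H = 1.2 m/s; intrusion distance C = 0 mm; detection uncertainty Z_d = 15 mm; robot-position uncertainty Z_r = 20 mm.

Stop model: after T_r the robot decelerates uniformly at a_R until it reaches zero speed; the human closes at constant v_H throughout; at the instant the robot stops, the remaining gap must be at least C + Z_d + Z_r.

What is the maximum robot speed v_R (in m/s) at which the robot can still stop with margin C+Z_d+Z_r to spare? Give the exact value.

v_R_max = 6/5 m/s = 1.2000 m/s

collect terms ⇒ (1/4)·v_R² + (17/20)·v_R + (-69/50) = 0
  disc = (17/20)² − 4·(1/4)·(-69/50) = 841/400 ; √disc = 29/20
  v_R = (−(17/20) + 29/20) / (2·(1/4)) = 6/5 m/s
check:
stop time T_s = (6/5)/2 = 0.6000 s
robot in T_r: 1.2000·0.2500 = 0.3000 m
robot under decel: 1.2000²/(2·2.0000) = 0.3600 m
person approaches 1.2000·(0.2500+0.6000) = 1.0200 m
residual clearance needed = 0.0000+0.0150+0.0200 = 0.0350 m
sum ≈ 0.3000+0.3600+1.0200+0.0350 ≈ 1.7150 m = S ✓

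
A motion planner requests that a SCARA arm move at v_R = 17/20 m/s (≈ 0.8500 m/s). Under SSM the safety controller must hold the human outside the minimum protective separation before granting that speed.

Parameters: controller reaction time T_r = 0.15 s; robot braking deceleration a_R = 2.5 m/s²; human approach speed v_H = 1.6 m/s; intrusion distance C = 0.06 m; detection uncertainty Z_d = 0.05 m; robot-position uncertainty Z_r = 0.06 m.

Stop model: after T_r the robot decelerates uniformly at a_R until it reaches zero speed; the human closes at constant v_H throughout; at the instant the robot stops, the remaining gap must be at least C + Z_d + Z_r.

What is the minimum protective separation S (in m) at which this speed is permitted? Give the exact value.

S_min = 613/500 m = 1.2260 m

T_s = v_R/a_R = (17/20)/(5/2) = 0.3400 s
reaction-phase robot travel = 0.8500·0.1500 = 0.1275 m
braking distance = 0.8500²/(2·2.5000) = 0.1445 m
human closes 1.6000·0.4900 = 0.7840 m
margins: 0.0600+0.0500+0.0600 = 0.1700 m
S_min ≈ 0.1275+0.1445+0.7840+0.1700  ⇒  S_min = 613/500 m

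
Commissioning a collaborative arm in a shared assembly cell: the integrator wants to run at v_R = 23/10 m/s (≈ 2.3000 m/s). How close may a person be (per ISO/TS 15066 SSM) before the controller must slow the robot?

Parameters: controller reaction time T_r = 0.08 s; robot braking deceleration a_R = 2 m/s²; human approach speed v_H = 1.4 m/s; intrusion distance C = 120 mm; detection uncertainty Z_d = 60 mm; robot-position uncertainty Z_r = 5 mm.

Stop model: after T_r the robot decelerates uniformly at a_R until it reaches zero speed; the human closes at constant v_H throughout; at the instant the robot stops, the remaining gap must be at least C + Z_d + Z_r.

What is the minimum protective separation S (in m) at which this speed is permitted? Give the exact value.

braking lasts T_s = (23/10)/2 = 1.1500 s
reaction-phase robot travel = 2.3000·0.0800 = 0.1840 m
robot under decel: 2.3000²/(2·2.0000) = 1.3225 m
human over T_r+T_s: 1.4000·(0.0800+1.1500) = 1.7220 m
residual clearance needed = 0.1200+0.0600+0.0050 = 0.1850 m
S_min ≈ 0.1840+1.3225+1.7220+0.1850  ⇒  S_min = 6827/2000 m

S_min = 6827/2000 m = 3.4135 m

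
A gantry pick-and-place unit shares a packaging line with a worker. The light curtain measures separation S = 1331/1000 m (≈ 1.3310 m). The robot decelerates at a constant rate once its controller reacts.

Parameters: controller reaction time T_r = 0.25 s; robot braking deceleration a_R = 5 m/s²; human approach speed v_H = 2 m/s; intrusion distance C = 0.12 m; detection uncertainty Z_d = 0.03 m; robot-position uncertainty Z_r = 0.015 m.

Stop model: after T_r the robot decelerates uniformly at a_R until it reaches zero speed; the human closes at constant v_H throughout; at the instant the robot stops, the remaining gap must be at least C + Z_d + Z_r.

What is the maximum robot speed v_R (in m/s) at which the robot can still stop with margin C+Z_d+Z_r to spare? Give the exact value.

v_R_max = 9/10 m/s = 0.9000 m/s

collect terms ⇒ (1/10)·v_R² + (13/20)·v_R + (-333/500) = 0
  disc = (13/20)² − 4·(1/10)·(-333/500) = 6889/10000 ; √disc = 83/100
  v_R = (−(13/20) + 83/100) / (2·(1/10)) = 9/10 m/s
check:
stop time T_s = (9/10)/5 = 0.1800 s
robot in T_r: 0.9000·0.2500 = 0.2250 m
braking distance = 0.9000²/(2·5.0000) = 0.0810 m
human closes 2.0000·0.4300 = 0.8600 m
C+Z_d+Z_r = 0.1200+0.0300+0.0150 = 0.1650 m
sum ≈ 0.2250+0.0810+0.8600+0.1650 ≈ 1.3310 m = S ✓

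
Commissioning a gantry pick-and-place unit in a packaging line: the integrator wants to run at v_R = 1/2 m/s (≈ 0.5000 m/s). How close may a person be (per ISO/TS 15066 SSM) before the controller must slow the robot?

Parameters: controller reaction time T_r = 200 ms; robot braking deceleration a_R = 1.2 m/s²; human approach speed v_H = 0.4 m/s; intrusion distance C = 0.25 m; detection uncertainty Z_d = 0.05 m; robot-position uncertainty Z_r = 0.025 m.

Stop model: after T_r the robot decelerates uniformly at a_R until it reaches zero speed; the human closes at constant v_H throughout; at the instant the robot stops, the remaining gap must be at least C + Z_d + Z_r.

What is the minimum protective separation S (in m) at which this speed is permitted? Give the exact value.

S_min = 931/1200 m = 0.7758 m

braking lasts T_s = (1/2)/(6/5) = 0.4167 s
reaction-phase robot travel = 0.5000·0.2000 = 0.1000 m
robot under decel: 0.5000²/(2·1.2000) = 0.1042 m
human closes 0.4000·0.6167 = 0.2467 m
residual clearance needed = 0.2500+0.0500+0.0250 = 0.3250 m
S_min ≈ 0.1000+0.1042+0.2467+0.3250  ⇒  S_min = 931/1200 m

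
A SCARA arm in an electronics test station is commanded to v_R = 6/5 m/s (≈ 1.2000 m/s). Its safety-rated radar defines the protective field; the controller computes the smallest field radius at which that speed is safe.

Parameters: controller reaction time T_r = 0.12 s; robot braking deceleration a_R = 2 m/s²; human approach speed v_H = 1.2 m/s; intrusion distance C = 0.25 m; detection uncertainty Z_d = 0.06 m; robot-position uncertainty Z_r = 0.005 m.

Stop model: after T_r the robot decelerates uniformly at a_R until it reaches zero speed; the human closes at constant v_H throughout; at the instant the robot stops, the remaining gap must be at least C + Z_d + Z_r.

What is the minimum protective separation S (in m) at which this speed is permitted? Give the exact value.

T_s = v_R/a_R = (6/5)/2 = 0.6000 s
reaction-phase robot travel = 1.2000·0.1200 = 0.1440 m
robot under decel: 1.2000²/(2·2.0000) = 0.3600 m
human closes 1.2000·0.7200 = 0.8640 m
C+Z_d+Z_r = 0.2500+0.0600+0.0050 = 0.3150 m
S_min ≈ 0.1440+0.3600+0.8640+0.3150  ⇒  S_min = 1683/1000 m

S_min = 1683/1000 m = 1.6830 m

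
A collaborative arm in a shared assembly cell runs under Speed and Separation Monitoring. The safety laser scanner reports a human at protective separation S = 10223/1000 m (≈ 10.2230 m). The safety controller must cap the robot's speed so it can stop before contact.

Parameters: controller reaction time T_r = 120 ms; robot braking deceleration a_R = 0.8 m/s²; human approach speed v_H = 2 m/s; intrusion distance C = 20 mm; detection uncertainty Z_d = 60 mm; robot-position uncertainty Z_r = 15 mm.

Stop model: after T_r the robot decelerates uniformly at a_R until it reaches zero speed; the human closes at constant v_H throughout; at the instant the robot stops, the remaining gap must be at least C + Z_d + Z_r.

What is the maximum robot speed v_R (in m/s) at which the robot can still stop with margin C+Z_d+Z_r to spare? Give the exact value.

v_R_max = 12/5 m/s = 2.4000 m/s

quadratic (5/8)·v² + (131/50)·v + (-1236/125) = 0
  disc = (131/50)² − 4·(5/8)·(-1236/125) = 78961/2500 ; √disc = 281/50
  v_R = (−(131/50) + 281/50) / (2·(5/8)) = 12/5 m/s
check:
stop time T_s = (12/5)/(4/5) = 3.0000 s
robot in T_r: 2.4000·0.1200 = 0.2880 m
robot under decel: 2.4000²/(2·0.8000) = 3.6000 m
human over T_r+T_s: 2.0000·(0.1200+3.0000) = 6.2400 m
C+Z_d+Z_r = 0.0200+0.0600+0.0150 = 0.0950 m
sum ≈ 0.2880+3.6000+6.2400+0.0950 ≈ 10.2230 m = S ✓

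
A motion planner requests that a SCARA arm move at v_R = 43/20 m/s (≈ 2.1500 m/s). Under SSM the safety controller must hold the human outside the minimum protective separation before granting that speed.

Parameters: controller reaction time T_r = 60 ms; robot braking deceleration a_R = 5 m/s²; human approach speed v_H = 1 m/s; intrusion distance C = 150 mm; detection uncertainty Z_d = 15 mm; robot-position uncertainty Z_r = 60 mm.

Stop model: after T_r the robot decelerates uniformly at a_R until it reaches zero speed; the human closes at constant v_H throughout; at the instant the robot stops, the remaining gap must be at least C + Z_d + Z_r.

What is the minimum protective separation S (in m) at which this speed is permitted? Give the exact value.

T_s = v_R/a_R = (43/20)/5 = 0.4300 s
robot covers v_R·T_r = 2.1500·0.0600 = 0.1290 m before braking
robot covers 2.1500·0.4300 − ½·5.0000·0.4300² = 0.4622 m while stopping
human closes 1.0000·0.4900 = 0.4900 m
C+Z_d+Z_r = 0.1500+0.0150+0.0600 = 0.2250 m
S_min ≈ 0.1290+0.4622+0.4900+0.2250  ⇒  S_min = 209/160 m

S_min = 209/160 m = 1.3062 m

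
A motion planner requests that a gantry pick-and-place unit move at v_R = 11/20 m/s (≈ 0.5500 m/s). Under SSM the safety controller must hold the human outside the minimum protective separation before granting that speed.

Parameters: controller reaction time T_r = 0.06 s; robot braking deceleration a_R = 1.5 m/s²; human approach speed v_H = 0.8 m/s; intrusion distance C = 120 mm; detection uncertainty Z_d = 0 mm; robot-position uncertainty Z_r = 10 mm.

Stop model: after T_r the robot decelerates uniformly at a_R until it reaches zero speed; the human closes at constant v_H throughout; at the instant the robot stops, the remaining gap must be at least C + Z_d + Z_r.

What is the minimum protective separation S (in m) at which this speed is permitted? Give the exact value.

T_s = v_R/a_R = (11/20)/(3/2) = 0.3667 s
robot covers v_R·T_r = 0.5500·0.0600 = 0.0330 m before braking
robot covers 0.5500·0.3667 − ½·1.5000·0.3667² = 0.1008 m while stopping
person approaches 0.8000·(0.0600+0.3667) = 0.3413 m
C+Z_d+Z_r = 0.1200+0.0000+0.0100 = 0.1300 m
S_min ≈ 0.0330+0.1008+0.3413+0.1300  ⇒  S_min = 3631/6000 m

S_min = 3631/6000 m = 0.6052 m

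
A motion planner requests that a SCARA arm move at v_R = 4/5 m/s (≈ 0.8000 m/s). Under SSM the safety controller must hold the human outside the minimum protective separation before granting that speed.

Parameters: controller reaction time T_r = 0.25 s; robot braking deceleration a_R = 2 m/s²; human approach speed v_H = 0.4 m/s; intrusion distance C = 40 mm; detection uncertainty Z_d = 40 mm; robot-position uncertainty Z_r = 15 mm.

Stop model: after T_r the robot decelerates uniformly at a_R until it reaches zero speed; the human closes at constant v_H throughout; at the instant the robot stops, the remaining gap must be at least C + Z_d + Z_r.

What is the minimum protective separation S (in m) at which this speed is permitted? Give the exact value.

braking lasts T_s = (4/5)/2 = 0.4000 s
robot covers v_R·T_r = 0.8000·0.2500 = 0.2000 m before braking
robot covers 0.8000·0.4000 − ½·2.0000·0.4000² = 0.1600 m while stopping
human over T_r+T_s: 0.4000·(0.2500+0.4000) = 0.2600 m
residual clearance needed = 0.0400+0.0400+0.0150 = 0.0950 m
S_min ≈ 0.2000+0.1600+0.2600+0.0950  ⇒  S_min = 143/200 m

S_min = 143/200 m = 0.7150 m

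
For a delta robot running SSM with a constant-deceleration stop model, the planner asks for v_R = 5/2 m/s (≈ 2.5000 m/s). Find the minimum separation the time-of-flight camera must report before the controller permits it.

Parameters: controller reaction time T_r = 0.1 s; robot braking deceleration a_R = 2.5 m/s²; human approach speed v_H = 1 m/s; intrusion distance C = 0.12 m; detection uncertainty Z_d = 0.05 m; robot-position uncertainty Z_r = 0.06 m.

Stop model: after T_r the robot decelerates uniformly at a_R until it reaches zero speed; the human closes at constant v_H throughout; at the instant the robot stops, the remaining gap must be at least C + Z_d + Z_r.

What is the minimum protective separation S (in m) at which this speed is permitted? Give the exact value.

S_min = 283/100 m = 2.8300 m

braking lasts T_s = (5/2)/(5/2) = 1.0000 s
robot covers v_R·T_r = 2.5000·0.1000 = 0.2500 m before braking
braking distance = 2.5000²/(2·2.5000) = 1.2500 m
human over T_r+T_s: 1.0000·(0.1000+1.0000) = 1.1000 m
margins: 0.1200+0.0500+0.0600 = 0.2300 m
S_min ≈ 0.2500+1.2500+1.1000+0.2300  ⇒  S_min = 283/100 m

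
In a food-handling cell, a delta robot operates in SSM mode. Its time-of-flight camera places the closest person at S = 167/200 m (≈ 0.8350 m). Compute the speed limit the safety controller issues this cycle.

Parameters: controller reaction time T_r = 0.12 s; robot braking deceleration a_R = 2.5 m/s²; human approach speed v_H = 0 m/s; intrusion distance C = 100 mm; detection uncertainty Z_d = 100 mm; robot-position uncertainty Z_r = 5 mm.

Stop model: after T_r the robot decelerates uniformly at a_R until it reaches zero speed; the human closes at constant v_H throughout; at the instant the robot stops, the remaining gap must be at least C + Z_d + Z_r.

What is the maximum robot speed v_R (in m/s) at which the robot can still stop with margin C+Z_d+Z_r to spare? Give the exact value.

v_R_max = 3/2 m/s = 1.5000 m/s

at the boundary: (1/5)·v² + (3/25)·v + (-63/100) = 0
  disc = (3/25)² − 4·(1/5)·(-63/100) = 324/625 ; √disc = 18/25
  v_R = (−(3/25) + 18/25) / (2·(1/5)) = 3/2 m/s
check:
T_s = v_R/a_R = (3/2)/(5/2) = 0.6000 s
robot in T_r: 1.5000·0.1200 = 0.1800 m
braking distance = 1.5000²/(2·2.5000) = 0.4500 m
human over T_r+T_s: 0.0000·(0.1200+0.6000) = 0.0000 m
margins: 0.1000+0.1000+0.0050 = 0.2050 m
sum ≈ 0.1800+0.4500+0.0000+0.2050 ≈ 0.8350 m = S ✓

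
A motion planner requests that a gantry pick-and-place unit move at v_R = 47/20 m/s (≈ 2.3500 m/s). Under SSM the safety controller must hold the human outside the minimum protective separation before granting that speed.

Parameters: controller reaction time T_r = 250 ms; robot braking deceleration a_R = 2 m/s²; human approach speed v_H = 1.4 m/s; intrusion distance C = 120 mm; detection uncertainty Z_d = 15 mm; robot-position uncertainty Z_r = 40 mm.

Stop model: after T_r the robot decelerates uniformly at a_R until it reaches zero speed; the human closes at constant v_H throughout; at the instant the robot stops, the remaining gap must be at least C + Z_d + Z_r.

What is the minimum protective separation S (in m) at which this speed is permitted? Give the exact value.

S_min = 6621/1600 m = 4.1381 m

braking lasts T_s = (47/20)/2 = 1.1750 s
reaction-phase robot travel = 2.3500·0.2500 = 0.5875 m
robot under decel: 2.3500²/(2·2.0000) = 1.3806 m
person approaches 1.4000·(0.2500+1.1750) = 1.9950 m
residual clearance needed = 0.1200+0.0150+0.0400 = 0.1750 m
S_min ≈ 0.5875+1.3806+1.9950+0.1750  ⇒  S_min = 6621/1600 m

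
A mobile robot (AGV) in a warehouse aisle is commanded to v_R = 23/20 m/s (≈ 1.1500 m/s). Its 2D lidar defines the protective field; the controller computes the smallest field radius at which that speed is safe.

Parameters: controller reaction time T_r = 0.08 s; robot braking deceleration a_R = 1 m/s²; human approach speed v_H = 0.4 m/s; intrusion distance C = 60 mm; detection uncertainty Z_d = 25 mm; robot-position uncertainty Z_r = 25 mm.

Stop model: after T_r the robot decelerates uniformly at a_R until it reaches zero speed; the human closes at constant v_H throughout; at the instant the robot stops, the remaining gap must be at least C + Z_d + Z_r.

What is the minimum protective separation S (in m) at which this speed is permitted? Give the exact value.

S_min = 5421/4000 m = 1.3553 m

stop time T_s = (23/20)/1 = 1.1500 s
reaction-phase robot travel = 1.1500·0.0800 = 0.0920 m
robot covers 1.1500·1.1500 − ½·1.0000·1.1500² = 0.6613 m while stopping
person approaches 0.4000·(0.0800+1.1500) = 0.4920 m
residual clearance needed = 0.0600+0.0250+0.0250 = 0.1100 m
S_min ≈ 0.0920+0.6613+0.4920+0.1100  ⇒  S_min = 5421/4000 m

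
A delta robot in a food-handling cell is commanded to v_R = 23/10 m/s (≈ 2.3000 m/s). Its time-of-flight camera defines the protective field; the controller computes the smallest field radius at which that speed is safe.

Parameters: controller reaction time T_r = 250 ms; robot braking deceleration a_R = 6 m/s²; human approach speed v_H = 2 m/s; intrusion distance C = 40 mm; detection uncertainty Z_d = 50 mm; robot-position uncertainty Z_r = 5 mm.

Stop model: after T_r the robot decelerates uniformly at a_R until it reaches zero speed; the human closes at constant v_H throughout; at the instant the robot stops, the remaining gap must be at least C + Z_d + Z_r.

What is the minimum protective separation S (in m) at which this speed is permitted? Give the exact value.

S_min = 951/400 m = 2.3775 m

T_s = v_R/a_R = (23/10)/6 = 0.3833 s
reaction-phase robot travel = 2.3000·0.2500 = 0.5750 m
robot covers 2.3000·0.3833 − ½·6.0000·0.3833² = 0.4408 m while stopping
person approaches 2.0000·(0.2500+0.3833) = 1.2667 m
margins: 0.0400+0.0500+0.0050 = 0.0950 m
S_min ≈ 0.5750+0.4408+1.2667+0.0950  ⇒  S_min = 951/400 m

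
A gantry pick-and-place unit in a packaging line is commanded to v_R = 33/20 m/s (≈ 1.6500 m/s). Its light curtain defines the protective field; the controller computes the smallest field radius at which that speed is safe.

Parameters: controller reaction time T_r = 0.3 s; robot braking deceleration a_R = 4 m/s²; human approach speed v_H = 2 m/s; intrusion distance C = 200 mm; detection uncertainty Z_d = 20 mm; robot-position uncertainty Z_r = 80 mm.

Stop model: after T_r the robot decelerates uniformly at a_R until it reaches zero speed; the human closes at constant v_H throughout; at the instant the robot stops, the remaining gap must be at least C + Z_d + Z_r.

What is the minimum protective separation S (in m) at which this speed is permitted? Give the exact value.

braking lasts T_s = (33/20)/4 = 0.4125 s
reaction-phase robot travel = 1.6500·0.3000 = 0.4950 m
braking distance = 1.6500²/(2·4.0000) = 0.3403 m
human over T_r+T_s: 2.0000·(0.3000+0.4125) = 1.4250 m
margins: 0.2000+0.0200+0.0800 = 0.3000 m
S_min ≈ 0.4950+0.3403+1.4250+0.3000  ⇒  S_min = 8193/3200 m

S_min = 8193/3200 m = 2.5603 m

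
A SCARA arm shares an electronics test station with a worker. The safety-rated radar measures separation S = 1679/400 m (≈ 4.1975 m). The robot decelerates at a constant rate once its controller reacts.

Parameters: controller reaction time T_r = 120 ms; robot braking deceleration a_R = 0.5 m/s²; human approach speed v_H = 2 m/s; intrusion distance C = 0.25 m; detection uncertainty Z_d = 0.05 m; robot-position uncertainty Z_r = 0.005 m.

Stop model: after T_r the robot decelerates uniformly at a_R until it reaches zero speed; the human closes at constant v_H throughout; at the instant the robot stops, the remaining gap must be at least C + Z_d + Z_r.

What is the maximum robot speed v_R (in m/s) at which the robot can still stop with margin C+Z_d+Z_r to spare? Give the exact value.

at the boundary: (1)·v² + (103/25)·v + (-1461/400) = 0
  disc = (103/25)² − 4·(1)·(-1461/400) = 78961/2500 ; √disc = 281/50
  v_R = (−(103/25) + 281/50) / (2·(1)) = 3/4 m/s
check:
stop time T_s = (3/4)/(1/2) = 1.5000 s
reaction-phase robot travel = 0.7500·0.1200 = 0.0900 m
robot covers 0.7500·1.5000 − ½·0.5000·1.5000² = 0.5625 m while stopping
person approaches 2.0000·(0.1200+1.5000) = 3.2400 m
margins: 0.2500+0.0500+0.0050 = 0.3050 m
sum ≈ 0.0900+0.5625+3.2400+0.3050 ≈ 4.1975 m = S ✓

v_R_max = 3/4 m/s = 0.7500 m/s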